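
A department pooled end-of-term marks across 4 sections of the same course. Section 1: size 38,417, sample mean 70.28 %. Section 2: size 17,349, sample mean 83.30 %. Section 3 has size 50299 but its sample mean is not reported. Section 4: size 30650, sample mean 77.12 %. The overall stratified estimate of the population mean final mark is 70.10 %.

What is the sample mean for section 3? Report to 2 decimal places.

N = 38417 + 17349 + 50299 + 30650 = 136715.
Overall total = μ·N = 70.10·136715 = 9583721.5.
Subtract the known strata: 38417·70.28 + 17349·83.30 + 30650·77.12 = 6508846.46.
Remaining total for section 3: 9583721.5 − 6508846.46 = 3074875.04.
Divide by its size: 3074875.04 / 50299 = 61.1319... → 61.13.

61.13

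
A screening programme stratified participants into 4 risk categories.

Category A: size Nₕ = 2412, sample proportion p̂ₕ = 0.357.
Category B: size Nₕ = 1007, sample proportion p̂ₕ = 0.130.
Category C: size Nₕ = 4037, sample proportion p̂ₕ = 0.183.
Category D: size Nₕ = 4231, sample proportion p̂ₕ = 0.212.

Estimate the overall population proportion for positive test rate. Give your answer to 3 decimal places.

Wₕ = Nₕ/N with N = 11687: 0.2064, 0.0862, 0.3454, 0.3620.
p̂_st = 0.2064·0.357 + 0.0862·0.130 + 0.3454·0.183 + 0.3620·0.212 ≈ 0.22484... → 0.225.

0.225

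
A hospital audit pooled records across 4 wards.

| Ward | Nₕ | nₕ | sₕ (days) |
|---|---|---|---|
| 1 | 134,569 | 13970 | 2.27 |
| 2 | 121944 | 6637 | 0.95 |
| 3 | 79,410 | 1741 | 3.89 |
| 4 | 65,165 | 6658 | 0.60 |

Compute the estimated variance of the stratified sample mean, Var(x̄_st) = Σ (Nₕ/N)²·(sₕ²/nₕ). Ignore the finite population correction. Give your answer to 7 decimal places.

0.0003962

N = 401088. Term for each stratum: Wₕ²sₕ²/nₕ.
Var(x̄_st) = 0.0000415208 + 0.0000125695 + 0.0003406995 + 0.0000014273 = 0.0003962171 → 0.0003962.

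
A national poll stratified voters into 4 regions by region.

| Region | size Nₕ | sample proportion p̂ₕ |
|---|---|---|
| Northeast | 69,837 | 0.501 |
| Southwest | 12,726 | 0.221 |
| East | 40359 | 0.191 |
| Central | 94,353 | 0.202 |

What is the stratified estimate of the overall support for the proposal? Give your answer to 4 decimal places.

Wₕ = Nₕ/N with N = 217275: 0.3214, 0.0586, 0.1858, 0.4343.
p̂_st = 0.3214·0.501 + 0.0586·0.221 + 0.1858·0.191 + 0.4343·0.202 ≈ 0.297175... → 0.2972.

0.2972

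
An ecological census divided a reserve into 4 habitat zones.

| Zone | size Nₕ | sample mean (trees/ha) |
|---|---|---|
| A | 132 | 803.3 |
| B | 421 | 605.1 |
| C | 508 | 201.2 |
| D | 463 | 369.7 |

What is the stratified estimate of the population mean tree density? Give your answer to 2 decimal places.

N = 132 + 421 + 508 + 463 = 1524.
Overall mean = Σ (Nₕ/N)·x̄ₕ — weight by population share, not a simple average.
Σ Nₕx̄ₕ = 132·803.3 + 421·605.1 + 508·201.2 + 463·369.7 = 106035.6 + 254747.1 + 102209.6 + 171171.1 = 634163.4.
Divide by N: 634163.4 / 1524 = 416.1177... → 416.12.

416.12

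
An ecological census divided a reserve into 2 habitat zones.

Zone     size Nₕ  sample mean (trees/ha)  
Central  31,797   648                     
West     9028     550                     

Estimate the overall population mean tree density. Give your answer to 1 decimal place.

626.3

N = 31797 + 9028 = 40825.
Overall mean = Σ (Nₕ/N)·x̄ₕ — weight by population share, not a simple average.
Σ Nₕx̄ₕ = 31797·648 + 9028·550 = 20604456 + 4965400 = 25569856.
Divide by N: 25569856 / 40825 = 626.328... → 626.3.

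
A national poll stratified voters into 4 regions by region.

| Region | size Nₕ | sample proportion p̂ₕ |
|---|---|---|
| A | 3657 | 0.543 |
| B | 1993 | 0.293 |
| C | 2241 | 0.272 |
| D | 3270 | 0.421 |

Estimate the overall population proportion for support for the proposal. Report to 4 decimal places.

0.4082

Wₕ = Nₕ/N with N = 11161: 0.3277, 0.1786, 0.2008, 0.2930.
p̂_st = 0.3277·0.543 + 0.1786·0.293 + 0.2008·0.272 + 0.2930·0.421 ≈ 0.408200... → 0.4082.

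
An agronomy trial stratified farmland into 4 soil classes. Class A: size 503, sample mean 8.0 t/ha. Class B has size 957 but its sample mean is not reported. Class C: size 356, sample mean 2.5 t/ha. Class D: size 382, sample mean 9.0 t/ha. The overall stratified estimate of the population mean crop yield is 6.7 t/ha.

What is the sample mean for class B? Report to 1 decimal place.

6.7

Σ Nₕx̄ₕ = N·μ, so 957·x̄_B = 2198·6.7 − (503·8.0 + 356·2.5 + 382·9.0).
= 14726.6 − 8352 = 6374.6.
x̄_B = 6374.6 / 957 = 6.661... → 6.7.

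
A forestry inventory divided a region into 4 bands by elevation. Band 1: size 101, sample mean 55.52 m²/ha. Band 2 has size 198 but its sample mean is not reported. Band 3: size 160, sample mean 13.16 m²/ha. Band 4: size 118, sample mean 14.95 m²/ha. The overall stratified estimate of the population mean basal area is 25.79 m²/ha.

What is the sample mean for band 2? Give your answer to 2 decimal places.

Σ Nₕx̄ₕ = N·μ, so 198·x̄_2 = 577·25.79 − (101·55.52 + 160·13.16 + 118·14.95).
= 14880.83 − 9477.22 = 5403.61.
x̄_2 = 5403.61 / 198 = 27.2910... → 27.29.

27.29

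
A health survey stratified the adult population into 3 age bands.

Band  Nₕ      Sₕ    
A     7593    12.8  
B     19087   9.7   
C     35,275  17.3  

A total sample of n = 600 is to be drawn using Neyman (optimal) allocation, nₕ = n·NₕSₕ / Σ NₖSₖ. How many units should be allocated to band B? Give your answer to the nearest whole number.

Σ NₕSₕ = 7593·12.8 + 19087·9.7 + 35275·17.3 = 892591.8.
Share for B: 185143.9/892591.8 = 0.20742.
n_B = 600 × 0.20742 = 124.454... → 124.

124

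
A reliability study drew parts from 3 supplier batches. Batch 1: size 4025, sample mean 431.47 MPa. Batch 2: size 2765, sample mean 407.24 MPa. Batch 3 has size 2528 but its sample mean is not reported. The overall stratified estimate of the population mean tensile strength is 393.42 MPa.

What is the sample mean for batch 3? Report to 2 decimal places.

N = 4025 + 2765 + 2528 = 9318.
Overall total = μ·N = 393.42·9318 = 3665887.56.
Subtract the known strata: 4025·431.47 + 2765·407.24 = 2862685.35.
Remaining total for batch 3: 3665887.56 − 2862685.35 = 803202.21.
Divide by its size: 803202.21 / 2528 = 317.7224... → 317.72.

317.72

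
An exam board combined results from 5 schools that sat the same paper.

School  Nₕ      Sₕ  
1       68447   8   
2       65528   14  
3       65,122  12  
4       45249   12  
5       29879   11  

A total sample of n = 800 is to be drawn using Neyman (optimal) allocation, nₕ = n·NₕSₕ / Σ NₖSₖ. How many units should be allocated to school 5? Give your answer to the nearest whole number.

1: NₕSₕ = 68447·8 = 547576
2: NₕSₕ = 65528·14 = 917392
3: NₕSₕ = 65122·12 = 781464
4: NₕSₕ = 45249·12 = 542988
5: NₕSₕ = 29879·11 = 328669
Σ NₕSₕ = 3118089.
n_5 = 800·328669/3118089 = 84.326... → 84.

84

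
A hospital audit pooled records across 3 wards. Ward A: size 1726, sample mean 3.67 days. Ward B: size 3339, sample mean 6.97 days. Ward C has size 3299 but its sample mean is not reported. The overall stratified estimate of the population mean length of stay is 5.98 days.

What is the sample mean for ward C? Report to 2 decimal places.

6.19

N = 1726 + 3339 + 3299 = 8364.
Overall total = μ·N = 5.98·8364 = 50016.72.
Subtract the known strata: 1726·3.67 + 3339·6.97 = 29607.25.
Remaining total for ward C: 50016.72 − 29607.25 = 20409.47.
Divide by its size: 20409.47 / 3299 = 6.1866... → 6.19.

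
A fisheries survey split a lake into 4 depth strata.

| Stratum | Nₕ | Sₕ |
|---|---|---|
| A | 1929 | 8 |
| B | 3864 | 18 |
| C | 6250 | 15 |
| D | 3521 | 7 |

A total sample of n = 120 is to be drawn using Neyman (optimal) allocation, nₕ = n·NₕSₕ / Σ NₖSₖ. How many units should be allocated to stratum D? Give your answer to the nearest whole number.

15

Σ NₕSₕ = 1929·8 + 3864·18 + 6250·15 + 3521·7 = 203381.
Share for D: 24647/203381 = 0.12119.
n_D = 120 × 0.12119 = 14.542... → 15.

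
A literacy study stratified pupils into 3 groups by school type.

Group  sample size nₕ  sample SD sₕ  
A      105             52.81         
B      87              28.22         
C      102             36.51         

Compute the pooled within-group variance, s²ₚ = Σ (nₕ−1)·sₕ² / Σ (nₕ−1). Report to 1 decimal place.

A: (105−1)·52.81² = 104·2788.8961 = 290045.1944
B: (87−1)·28.22² = 86·796.3684 = 68487.6824
C: (102−1)·36.51² = 101·1332.9801 = 134630.9901
Numerator = 493163.8669; denominator = Σ(nₕ−1) = 291.
s²ₚ = 493163.8669/291 = 1694.721... → 1694.7.

1694.7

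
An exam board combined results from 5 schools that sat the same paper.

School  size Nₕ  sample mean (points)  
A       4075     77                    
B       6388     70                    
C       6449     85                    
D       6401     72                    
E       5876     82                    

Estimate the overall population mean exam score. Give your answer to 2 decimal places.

77.15

N = 29189; weights Wₕ = Nₕ/N = (0.1396, 0.2188, 0.2209, 0.2193, 0.2013).
x̄_st = Σ Wₕ·x̄ₕ = 0.1396·77 + 0.2188·70 + 0.2209·85 + 0.2193·72 + 0.2013·82 ≈ 77.1456...
→ 77.15.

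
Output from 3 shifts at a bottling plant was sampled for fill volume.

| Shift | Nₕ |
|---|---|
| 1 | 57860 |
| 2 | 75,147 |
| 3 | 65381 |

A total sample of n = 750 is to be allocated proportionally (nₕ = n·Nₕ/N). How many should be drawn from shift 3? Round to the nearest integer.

Share of shift 3 = 65381/198388 = 0.32956.
Allocate 750 × 0.32956 = 247.171... → 247.

247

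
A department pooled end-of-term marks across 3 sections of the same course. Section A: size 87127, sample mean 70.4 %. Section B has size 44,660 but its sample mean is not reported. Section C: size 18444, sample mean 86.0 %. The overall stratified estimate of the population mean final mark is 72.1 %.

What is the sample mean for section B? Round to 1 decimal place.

N = 87127 + 44660 + 18444 = 150231.
Overall total = μ·N = 72.1·150231 = 10831655.1.
Subtract the known strata: 87127·70.4 + 18444·86.0 = 7719924.8.
Remaining total for section B: 10831655.1 − 7719924.8 = 3111730.3.
Divide by its size: 3111730.3 / 44660 = 69.676... → 69.7.

69.7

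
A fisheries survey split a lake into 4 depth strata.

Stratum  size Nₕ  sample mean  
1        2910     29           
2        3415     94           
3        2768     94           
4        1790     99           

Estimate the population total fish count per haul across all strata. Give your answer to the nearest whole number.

842802

Population total = Σ Nₕ·x̄ₕ (each stratum's size times its mean).
2910·29 + 3415·94 + 2768·94 + 1790·99 = 84390 + 321010 + 260192 + 177210 = 842802.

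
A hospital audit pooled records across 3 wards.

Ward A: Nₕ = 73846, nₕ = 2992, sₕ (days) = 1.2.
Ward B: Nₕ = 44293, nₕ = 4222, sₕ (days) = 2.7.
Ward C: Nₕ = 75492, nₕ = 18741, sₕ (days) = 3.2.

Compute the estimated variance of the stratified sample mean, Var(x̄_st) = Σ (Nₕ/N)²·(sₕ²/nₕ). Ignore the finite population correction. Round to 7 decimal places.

0.0002434

N = 193631; Wₕ = Nₕ/N.
ward A: (73846/193631)²·1.2²/2992 = 0.0000700011
ward B: (44293/193631)²·2.7²/4222 = 0.0000903503
ward C: (75492/193631)²·3.2²/18741 = 0.0000830538
Sum = 0.0002434052 → 0.0002434.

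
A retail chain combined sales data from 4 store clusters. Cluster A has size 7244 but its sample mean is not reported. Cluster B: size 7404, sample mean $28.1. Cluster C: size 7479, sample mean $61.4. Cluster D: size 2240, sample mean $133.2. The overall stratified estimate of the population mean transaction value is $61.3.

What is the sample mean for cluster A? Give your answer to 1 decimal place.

N = 7244 + 7404 + 7479 + 2240 = 24367.
Overall total = μ·N = 61.3·24367 = 1493697.1.
Subtract the known strata: 7404·28.1 + 7479·61.4 + 2240·133.2 = 965631.
Remaining total for cluster A: 1493697.1 − 965631 = 528066.1.
Divide by its size: 528066.1 / 7244 = 72.897... → 72.9.

72.9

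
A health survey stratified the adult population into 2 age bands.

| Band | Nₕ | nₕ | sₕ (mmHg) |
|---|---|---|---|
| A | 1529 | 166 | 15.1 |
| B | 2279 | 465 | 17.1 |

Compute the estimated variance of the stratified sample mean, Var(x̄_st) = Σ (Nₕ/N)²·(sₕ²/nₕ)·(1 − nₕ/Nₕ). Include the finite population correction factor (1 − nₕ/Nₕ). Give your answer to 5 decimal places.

N = 3808. Term for each stratum: Wₕ²sₕ²/nₕ·(1−nₕ/Nₕ).
Var(x̄_st) = 0.19740369 + 0.17927800 = 0.37668169 → 0.37668.

0.37668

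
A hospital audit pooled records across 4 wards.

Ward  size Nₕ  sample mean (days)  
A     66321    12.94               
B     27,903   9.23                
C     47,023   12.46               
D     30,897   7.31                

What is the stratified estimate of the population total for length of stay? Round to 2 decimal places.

1927502.08

A: 66321·12.94 = 858193.74
B: 27903·9.23 = 257544.69
C: 47023·12.46 = 585906.58
D: 30897·7.31 = 225857.07
τ̂ = Σ Nₕx̄ₕ = 1927502.08.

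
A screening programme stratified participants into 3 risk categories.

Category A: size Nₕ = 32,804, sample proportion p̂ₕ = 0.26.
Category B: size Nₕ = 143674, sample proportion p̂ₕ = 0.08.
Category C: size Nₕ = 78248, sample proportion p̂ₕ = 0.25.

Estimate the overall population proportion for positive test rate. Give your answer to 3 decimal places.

0.155

Wₕ = Nₕ/N with N = 254726: 0.1288, 0.5640, 0.3072.
p̂_st = 0.1288·0.26 + 0.5640·0.08 + 0.3072·0.25 ≈ 0.15540... → 0.155.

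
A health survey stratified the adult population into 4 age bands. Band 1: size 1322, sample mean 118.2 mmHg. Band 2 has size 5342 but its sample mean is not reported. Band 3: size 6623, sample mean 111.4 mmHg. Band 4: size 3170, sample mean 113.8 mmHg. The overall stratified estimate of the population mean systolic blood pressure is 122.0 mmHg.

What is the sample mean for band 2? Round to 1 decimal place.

140.9

N = 1322 + 5342 + 6623 + 3170 = 16457.
Overall total = μ·N = 122.0·16457 = 2007754.
Subtract the known strata: 1322·118.2 + 6623·111.4 + 3170·113.8 = 1254808.6.
Remaining total for band 2: 2007754 − 1254808.6 = 752945.4.
Divide by its size: 752945.4 / 5342 = 140.948... → 140.9.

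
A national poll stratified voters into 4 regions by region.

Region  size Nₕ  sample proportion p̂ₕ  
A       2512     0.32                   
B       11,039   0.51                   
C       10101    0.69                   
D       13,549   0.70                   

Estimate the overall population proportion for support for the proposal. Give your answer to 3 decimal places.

Wₕ = Nₕ/N with N = 37201: 0.0675, 0.2967, 0.2715, 0.3642.
p̂_st = 0.0675·0.32 + 0.2967·0.51 + 0.2715·0.69 + 0.3642·0.70 ≈ 0.61524... → 0.615.

0.615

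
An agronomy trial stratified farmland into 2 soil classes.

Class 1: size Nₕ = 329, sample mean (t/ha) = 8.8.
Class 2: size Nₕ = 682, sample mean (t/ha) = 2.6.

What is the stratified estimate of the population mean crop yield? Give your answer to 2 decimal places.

4.62

N = 1011; weights Wₕ = Nₕ/N = (0.3254, 0.6746).
x̄_st = Σ Wₕ·x̄ₕ = 0.3254·8.8 + 0.6746·2.6 ≈ 4.6176...
→ 4.62.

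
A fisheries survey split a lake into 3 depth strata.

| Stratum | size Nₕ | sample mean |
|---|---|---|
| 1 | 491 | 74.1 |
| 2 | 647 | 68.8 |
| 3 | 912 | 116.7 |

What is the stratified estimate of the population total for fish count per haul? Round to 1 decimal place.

187327.1

Estimate total by summing Nₕ·x̄ₕ over strata.
491·74.1 + 647·68.8 + 912·116.7 = 36383.1 + 44513.6 + 106430.4 = 187327.1.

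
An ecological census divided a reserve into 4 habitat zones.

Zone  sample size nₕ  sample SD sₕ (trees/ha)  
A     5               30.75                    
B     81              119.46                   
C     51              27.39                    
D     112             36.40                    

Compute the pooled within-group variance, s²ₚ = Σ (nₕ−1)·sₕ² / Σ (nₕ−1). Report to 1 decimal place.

5428.6

A: (5−1)·30.75² = 4·945.5625 = 3782.25
B: (81−1)·119.46² = 80·14270.6916 = 1141655.328
C: (51−1)·27.39² = 50·750.2121 = 37510.605
D: (112−1)·36.40² = 111·1324.96 = 147070.56
Numerator = 1330018.743; denominator = Σ(nₕ−1) = 245.
s²ₚ = 1330018.743/245 = 5428.648... → 5428.6.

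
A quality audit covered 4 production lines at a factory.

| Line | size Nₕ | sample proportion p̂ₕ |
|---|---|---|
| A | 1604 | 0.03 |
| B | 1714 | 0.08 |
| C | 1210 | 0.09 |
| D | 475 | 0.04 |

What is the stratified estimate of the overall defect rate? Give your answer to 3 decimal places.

0.063

N = 1604 + 1714 + 1210 + 475 = 5003.
Overall proportion = Σ (Nₕ/N)·p̂ₕ.
Σ Nₕp̂ₕ = 48.12 + 137.12 + 108.9 + 19 = 313.14.
313.14 / 5003 = 0.06259... → 0.063.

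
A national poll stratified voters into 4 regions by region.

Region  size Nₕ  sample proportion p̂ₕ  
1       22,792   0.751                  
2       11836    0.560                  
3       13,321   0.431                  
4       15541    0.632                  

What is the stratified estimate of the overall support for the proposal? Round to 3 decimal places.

0.619

N = 22792 + 11836 + 13321 + 15541 = 63490.
Overall proportion = Σ (Nₕ/N)·p̂ₕ.
Σ Nₕp̂ₕ = 17116.792 + 6628.16 + 5741.351 + 9821.912 = 39308.215.
39308.215 / 63490 = 0.61912... → 0.619.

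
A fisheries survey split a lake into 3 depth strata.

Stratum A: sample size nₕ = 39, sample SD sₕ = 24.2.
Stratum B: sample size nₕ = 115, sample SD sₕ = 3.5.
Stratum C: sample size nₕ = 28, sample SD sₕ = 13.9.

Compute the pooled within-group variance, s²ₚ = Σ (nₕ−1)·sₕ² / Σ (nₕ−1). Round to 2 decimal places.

161.27

A: (39−1)·24.2² = 38·585.64 = 22254.32
B: (115−1)·3.5² = 114·12.25 = 1396.5
C: (28−1)·13.9² = 27·193.21 = 5216.67
Numerator = 28867.49; denominator = Σ(nₕ−1) = 179.
s²ₚ = 28867.49/179 = 161.2709... → 161.27.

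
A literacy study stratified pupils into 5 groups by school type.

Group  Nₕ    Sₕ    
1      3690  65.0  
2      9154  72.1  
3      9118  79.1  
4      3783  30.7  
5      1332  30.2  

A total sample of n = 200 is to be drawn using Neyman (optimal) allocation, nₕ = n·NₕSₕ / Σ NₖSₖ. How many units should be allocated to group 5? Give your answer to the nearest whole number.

5

Σ NₕSₕ = 3690·65.0 + 9154·72.1 + 9118·79.1 + 3783·30.7 + 1332·30.2 = 1777451.7.
Share for 5: 40226.4/1777451.7 = 0.02263.
n_5 = 200 × 0.02263 = 4.526... → 5.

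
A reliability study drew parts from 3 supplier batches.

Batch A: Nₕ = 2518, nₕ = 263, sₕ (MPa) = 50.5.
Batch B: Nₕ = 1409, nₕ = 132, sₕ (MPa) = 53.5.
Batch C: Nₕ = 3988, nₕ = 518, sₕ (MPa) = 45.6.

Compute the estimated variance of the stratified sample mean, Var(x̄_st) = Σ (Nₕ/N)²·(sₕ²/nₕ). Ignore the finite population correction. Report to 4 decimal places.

N = 7915. Term for each stratum: Wₕ²sₕ²/nₕ.
Var(x̄_st) = 0.9813787 + 0.6871535 + 1.0190803 = 2.6876125 → 2.6876.

2.6876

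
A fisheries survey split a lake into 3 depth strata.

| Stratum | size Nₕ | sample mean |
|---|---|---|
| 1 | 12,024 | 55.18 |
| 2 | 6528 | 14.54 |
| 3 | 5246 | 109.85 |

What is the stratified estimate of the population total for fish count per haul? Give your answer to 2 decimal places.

1334674.54

1: 12024·55.18 = 663484.32
2: 6528·14.54 = 94917.12
3: 5246·109.85 = 576273.1
τ̂ = Σ Nₕx̄ₕ = 1334674.54.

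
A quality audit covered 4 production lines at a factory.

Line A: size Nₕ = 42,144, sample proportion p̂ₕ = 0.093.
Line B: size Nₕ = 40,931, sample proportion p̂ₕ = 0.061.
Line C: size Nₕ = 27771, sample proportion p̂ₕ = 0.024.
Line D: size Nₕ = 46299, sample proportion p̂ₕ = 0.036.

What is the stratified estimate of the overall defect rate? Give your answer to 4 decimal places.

0.0557

Wₕ = Nₕ/N with N = 157145: 0.2682, 0.2605, 0.1767, 0.2946.
p̂_st = 0.2682·0.093 + 0.2605·0.061 + 0.1767·0.024 + 0.2946·0.036 ≈ 0.055678... → 0.0557.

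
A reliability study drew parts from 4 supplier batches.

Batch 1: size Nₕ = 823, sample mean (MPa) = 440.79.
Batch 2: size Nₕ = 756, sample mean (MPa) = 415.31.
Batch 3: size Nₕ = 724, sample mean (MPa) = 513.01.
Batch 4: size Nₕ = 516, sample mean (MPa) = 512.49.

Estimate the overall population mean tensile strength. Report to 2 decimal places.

N = 2819; weights Wₕ = Nₕ/N = (0.2919, 0.2682, 0.2568, 0.1830).
x̄_st = Σ Wₕ·x̄ₕ = 0.2919·440.79 + 0.2682·415.31 + 0.2568·513.01 + 0.1830·512.49 ≈ 465.6292...
→ 465.63.

465.63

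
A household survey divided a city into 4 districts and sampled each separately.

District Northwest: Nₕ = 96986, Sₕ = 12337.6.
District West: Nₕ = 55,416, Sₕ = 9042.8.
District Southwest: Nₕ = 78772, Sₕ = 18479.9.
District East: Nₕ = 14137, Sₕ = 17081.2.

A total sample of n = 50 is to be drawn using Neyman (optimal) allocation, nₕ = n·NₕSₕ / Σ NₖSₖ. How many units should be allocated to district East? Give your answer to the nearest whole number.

4

Σ NₕSₕ = 96986·12337.6 + 55416·9042.8 + 78772·18479.9 + 14137·17081.2 = 3394865885.6.
Share for East: 241476924.4/3394865885.6 = 0.07113.
n_East = 50 × 0.07113 = 3.557... → 4.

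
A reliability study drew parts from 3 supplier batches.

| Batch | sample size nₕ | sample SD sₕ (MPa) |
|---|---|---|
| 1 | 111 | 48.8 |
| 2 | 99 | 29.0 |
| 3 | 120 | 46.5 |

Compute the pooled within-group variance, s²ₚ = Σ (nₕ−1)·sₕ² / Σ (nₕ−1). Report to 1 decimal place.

1: (111−1)·48.8² = 110·2381.44 = 261958.4
2: (99−1)·29.0² = 98·841 = 82418
3: (120−1)·46.5² = 119·2162.25 = 257307.75
Numerator = 601684.15; denominator = Σ(nₕ−1) = 327.
s²ₚ = 601684.15/327 = 1840.013... → 1840.0.

1840.0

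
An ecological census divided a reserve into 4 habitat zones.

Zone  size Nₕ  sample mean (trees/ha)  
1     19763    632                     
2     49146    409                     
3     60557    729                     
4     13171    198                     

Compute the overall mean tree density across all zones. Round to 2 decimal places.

N = 142637; weights Wₕ = Nₕ/N = (0.1386, 0.3446, 0.4246, 0.0923).
x̄_st = Σ Wₕ·x̄ₕ = 0.1386·632 + 0.3446·409 + 0.4246·729 + 0.0923·198 ≈ 556.2711...
→ 556.27.

556.27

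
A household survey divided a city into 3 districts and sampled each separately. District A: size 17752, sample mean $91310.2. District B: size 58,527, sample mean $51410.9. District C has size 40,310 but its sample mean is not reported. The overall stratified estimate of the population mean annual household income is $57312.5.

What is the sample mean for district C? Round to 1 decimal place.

N = 17752 + 58527 + 40310 = 116589.
Overall total = μ·N = 57312.5·116589 = 6682007062.5.
Subtract the known strata: 17752·91310.2 + 58527·51410.9 = 4629864414.7.
Remaining total for district C: 6682007062.5 − 4629864414.7 = 2052142647.8.
Divide by its size: 2052142647.8 / 40310 = 50909.021... → 50909.0.

50909.0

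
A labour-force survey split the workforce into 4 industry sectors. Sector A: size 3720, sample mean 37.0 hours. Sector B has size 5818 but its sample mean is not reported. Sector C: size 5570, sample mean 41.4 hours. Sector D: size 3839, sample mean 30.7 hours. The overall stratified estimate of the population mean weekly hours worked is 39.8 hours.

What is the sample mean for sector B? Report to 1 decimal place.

46.1

N = 3720 + 5818 + 5570 + 3839 = 18947.
Overall total = μ·N = 39.8·18947 = 754090.6.
Subtract the known strata: 3720·37.0 + 5570·41.4 + 3839·30.7 = 486095.3.
Remaining total for sector B: 754090.6 − 486095.3 = 267995.3.
Divide by its size: 267995.3 / 5818 = 46.063... → 46.1.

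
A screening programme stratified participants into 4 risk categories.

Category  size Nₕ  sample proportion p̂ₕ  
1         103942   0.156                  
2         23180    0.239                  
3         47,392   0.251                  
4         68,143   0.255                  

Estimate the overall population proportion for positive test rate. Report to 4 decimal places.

0.2103

Wₕ = Nₕ/N with N = 242657: 0.4283, 0.0955, 0.1953, 0.2808.
p̂_st = 0.4283·0.156 + 0.0955·0.239 + 0.1953·0.251 + 0.2808·0.255 ≈ 0.210284... → 0.2103.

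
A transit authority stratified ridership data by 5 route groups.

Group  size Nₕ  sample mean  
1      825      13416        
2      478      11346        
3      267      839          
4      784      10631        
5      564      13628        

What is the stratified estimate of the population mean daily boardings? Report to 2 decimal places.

11218.81

x̄_st = (Σ Nₕx̄ₕ) / (Σ Nₕ) = (825·13416 + 478·11346 + 267·839 + 784·10631 + 564·13628) / 2918
= 32736497 / 2918 = 11218.8132... → 11218.81.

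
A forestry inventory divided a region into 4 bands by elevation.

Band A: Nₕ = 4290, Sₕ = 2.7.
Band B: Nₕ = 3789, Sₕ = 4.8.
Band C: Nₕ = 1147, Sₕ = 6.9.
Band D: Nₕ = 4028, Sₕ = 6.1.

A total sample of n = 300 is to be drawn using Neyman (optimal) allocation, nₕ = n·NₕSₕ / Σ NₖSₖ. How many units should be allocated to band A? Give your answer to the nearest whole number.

56

Σ NₕSₕ = 4290·2.7 + 3789·4.8 + 1147·6.9 + 4028·6.1 = 62255.3.
Share for A: 11583/62255.3 = 0.18606.
n_A = 300 × 0.18606 = 55.817... → 56.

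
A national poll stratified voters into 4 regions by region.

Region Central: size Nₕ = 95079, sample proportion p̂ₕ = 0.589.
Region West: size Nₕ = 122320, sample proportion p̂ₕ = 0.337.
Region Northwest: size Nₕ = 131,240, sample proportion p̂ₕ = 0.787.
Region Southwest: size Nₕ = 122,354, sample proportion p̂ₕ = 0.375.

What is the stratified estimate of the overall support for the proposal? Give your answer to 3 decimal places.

N = 95079 + 122320 + 131240 + 122354 = 470993.
Overall proportion = Σ (Nₕ/N)·p̂ₕ.
Σ Nₕp̂ₕ = 56001.531 + 41221.84 + 103285.88 + 45882.75 = 246392.001.
246392.001 / 470993 = 0.52313... → 0.523.

0.523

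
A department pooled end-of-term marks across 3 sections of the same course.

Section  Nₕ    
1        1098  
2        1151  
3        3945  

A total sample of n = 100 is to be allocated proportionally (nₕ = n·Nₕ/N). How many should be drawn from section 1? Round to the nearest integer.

Share of section 1 = 1098/6194 = 0.17727.
Allocate 100 × 0.17727 = 17.727... → 18.

18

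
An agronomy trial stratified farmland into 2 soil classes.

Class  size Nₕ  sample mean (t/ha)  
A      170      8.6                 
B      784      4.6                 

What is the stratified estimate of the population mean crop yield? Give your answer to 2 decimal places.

N = 954; weights Wₕ = Nₕ/N = (0.1782, 0.8218).
x̄_st = Σ Wₕ·x̄ₕ = 0.1782·8.6 + 0.8218·4.6 ≈ 5.3128...
→ 5.31.

5.31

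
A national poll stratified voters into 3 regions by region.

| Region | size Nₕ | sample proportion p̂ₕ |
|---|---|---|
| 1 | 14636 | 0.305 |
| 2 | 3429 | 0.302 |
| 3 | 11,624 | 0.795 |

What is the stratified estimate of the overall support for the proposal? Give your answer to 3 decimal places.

N = 14636 + 3429 + 11624 = 29689.
Overall proportion = Σ (Nₕ/N)·p̂ₕ.
Σ Nₕp̂ₕ = 4463.98 + 1035.558 + 9241.08 = 14740.618.
14740.618 / 29689 = 0.49650... → 0.497.

0.497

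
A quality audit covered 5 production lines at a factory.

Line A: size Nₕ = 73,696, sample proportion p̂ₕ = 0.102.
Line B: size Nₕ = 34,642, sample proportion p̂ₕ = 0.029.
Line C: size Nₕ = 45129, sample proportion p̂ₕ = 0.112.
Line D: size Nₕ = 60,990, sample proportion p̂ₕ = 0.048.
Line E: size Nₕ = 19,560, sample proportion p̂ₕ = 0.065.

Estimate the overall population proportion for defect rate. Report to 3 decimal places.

0.076

Wₕ = Nₕ/N with N = 234017: 0.3149, 0.1480, 0.1928, 0.2606, 0.0836.
p̂_st = 0.3149·0.102 + 0.1480·0.029 + 0.1928·0.112 + 0.2606·0.048 + 0.0836·0.065 ≈ 0.07596... → 0.076.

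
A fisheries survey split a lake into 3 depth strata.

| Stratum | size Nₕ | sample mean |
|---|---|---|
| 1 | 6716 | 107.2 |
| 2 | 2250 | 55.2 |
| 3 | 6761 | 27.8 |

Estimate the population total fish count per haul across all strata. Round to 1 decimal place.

Population total = Σ Nₕ·x̄ₕ (each stratum's size times its mean).
6716·107.2 + 2250·55.2 + 6761·27.8 = 719955.2 + 124200 + 187955.8 = 1032111.0.

1032111.0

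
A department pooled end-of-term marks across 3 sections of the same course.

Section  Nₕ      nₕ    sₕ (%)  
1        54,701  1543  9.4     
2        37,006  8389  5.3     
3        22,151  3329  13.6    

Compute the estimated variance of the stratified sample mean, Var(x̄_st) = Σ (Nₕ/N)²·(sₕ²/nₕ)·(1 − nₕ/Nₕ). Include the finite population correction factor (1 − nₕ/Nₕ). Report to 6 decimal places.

0.014905

N = 113858; Wₕ = Nₕ/N.
section 1: (54701/113858)²·9.4²/1543·(1 − 1543/54701) = 0.012844777
section 2: (37006/113858)²·5.3²/8389·(1 − 8389/37006) = 0.000273534
section 3: (22151/113858)²·13.6²/3329·(1 − 3329/22151) = 0.001786883
Sum = 0.014905194 → 0.014905.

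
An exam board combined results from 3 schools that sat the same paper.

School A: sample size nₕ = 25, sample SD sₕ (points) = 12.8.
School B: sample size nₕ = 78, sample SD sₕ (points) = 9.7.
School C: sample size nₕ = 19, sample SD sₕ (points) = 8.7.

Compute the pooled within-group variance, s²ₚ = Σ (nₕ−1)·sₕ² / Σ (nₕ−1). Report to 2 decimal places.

105.37

Degrees of freedom: 24 + 77 + 18 = 119.
Σ(nₕ−1)sₕ² = 24·163.84 + 77·94.09 + 18·75.69 = 12539.51.
s²ₚ = 12539.51 / 119 = 105.3740... → 105.37.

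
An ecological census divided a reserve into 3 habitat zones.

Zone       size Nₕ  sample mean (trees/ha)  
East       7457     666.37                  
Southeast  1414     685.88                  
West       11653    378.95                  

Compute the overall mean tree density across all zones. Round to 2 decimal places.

N = 20524; weights Wₕ = Nₕ/N = (0.3633, 0.0689, 0.5678).
x̄_st = Σ Wₕ·x̄ₕ = 0.3633·666.37 + 0.0689·685.88 + 0.5678·378.95 ≈ 504.5244...
→ 504.52.

504.52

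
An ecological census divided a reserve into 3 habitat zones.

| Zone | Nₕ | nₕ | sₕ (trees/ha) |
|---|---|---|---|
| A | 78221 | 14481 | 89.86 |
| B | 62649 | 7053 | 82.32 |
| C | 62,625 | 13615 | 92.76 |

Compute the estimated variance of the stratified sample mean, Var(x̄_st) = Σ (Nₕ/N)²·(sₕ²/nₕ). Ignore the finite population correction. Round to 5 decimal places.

N = 203495. Term for each stratum: Wₕ²sₕ²/nₕ.
Var(x̄_st) = 0.08238981 + 0.09106629 + 0.05985381 = 0.23330992 → 0.23331.

0.23331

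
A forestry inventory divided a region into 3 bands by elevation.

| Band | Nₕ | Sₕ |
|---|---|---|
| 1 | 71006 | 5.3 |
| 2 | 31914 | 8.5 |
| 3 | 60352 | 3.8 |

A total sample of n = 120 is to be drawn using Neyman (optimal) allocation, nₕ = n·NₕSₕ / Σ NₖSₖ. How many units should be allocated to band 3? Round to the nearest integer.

31

1: NₕSₕ = 71006·5.3 = 376331.8
2: NₕSₕ = 31914·8.5 = 271269
3: NₕSₕ = 60352·3.8 = 229337.6
Σ NₕSₕ = 876938.4.
n_3 = 120·229337.6/876938.4 = 31.382... → 31.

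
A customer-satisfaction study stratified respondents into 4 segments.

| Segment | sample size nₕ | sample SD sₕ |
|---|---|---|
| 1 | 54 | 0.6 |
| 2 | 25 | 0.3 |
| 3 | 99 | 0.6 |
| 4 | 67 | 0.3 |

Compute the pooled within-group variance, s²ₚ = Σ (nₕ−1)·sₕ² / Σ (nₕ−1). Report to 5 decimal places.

1: (54−1)·0.6² = 53·0.36 = 19.08
2: (25−1)·0.3² = 24·0.09 = 2.16
3: (99−1)·0.6² = 98·0.36 = 35.28
4: (67−1)·0.3² = 66·0.09 = 5.94
Numerator = 62.46; denominator = Σ(nₕ−1) = 241.
s²ₚ = 62.46/241 = 0.2591701... → 0.25917.

0.25917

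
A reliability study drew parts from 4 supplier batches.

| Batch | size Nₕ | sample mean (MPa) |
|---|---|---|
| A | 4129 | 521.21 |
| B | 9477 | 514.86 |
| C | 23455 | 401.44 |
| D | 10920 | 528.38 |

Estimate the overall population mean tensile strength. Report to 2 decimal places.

463.04

N = 4129 + 9477 + 23455 + 10920 = 47981.
Weight each subgroup mean by Nₕ/N and sum.
Σ Nₕx̄ₕ = 4129·521.21 + 9477·514.86 + 23455·401.44 + 10920·528.38 = 2152076.09 + 4879328.22 + 9415775.2 + 5769909.6 = 22217089.11.
Divide by N: 22217089.11 / 47981 = 463.0393... → 463.04.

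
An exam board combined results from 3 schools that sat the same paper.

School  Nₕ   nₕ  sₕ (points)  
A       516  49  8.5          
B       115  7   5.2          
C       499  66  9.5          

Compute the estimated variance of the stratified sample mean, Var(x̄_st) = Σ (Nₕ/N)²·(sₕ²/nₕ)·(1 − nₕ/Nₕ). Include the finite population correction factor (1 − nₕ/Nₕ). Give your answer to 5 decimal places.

0.54722

N = 1130. Term for each stratum: Wₕ²sₕ²/nₕ·(1−nₕ/Nₕ).
Var(x̄_st) = 0.27826044 + 0.03757278 + 0.23138480 = 0.54721802 → 0.54722.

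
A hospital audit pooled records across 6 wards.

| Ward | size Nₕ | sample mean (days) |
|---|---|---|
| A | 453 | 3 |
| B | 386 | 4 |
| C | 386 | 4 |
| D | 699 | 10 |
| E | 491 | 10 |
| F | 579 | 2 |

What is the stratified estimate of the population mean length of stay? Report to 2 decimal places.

5.85

N = 2994; weights Wₕ = Nₕ/N = (0.1513, 0.1289, 0.1289, 0.2335, 0.1640, 0.1934).
x̄_st = Σ Wₕ·x̄ₕ = 0.1513·3 + 0.1289·4 + 0.1289·4 + 0.2335·10 + 0.1640·10 + 0.1934·2 ≈ 5.8467...
→ 5.85.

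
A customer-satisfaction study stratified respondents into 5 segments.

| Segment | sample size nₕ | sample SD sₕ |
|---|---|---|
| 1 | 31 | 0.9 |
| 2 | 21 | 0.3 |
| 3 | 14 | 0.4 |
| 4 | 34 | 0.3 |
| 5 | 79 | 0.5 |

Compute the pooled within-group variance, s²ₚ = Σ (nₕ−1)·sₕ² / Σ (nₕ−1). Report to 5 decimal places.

1: (31−1)·0.9² = 30·0.81 = 24.3
2: (21−1)·0.3² = 20·0.09 = 1.8
3: (14−1)·0.4² = 13·0.16 = 2.08
4: (34−1)·0.3² = 33·0.09 = 2.97
5: (79−1)·0.5² = 78·0.25 = 19.5
Numerator = 50.65; denominator = Σ(nₕ−1) = 174.
s²ₚ = 50.65/174 = 0.2910920... → 0.29109.

0.29109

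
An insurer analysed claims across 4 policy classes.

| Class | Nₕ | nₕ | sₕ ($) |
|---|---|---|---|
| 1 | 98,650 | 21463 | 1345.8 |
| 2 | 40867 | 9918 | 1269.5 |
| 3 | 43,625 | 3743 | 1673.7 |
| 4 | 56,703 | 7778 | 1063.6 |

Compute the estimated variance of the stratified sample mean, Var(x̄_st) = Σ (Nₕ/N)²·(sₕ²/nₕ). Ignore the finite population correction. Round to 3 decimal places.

N = 239845. Term for each stratum: Wₕ²sₕ²/nₕ.
Var(x̄_st) = 14.275899 + 4.717647 + 24.759675 + 8.129044 = 51.882265 → 51.882.

51.882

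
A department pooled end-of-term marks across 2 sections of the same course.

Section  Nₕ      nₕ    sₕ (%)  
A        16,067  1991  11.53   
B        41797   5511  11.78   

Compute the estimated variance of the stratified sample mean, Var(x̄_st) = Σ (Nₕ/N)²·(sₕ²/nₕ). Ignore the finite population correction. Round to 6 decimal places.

0.018286

N = 57864; Wₕ = Nₕ/N.
section A: (16067/57864)²·11.53²/1991 = 0.005148018
section B: (41797/57864)²·11.78²/5511 = 0.013138128
Sum = 0.018286146 → 0.018286.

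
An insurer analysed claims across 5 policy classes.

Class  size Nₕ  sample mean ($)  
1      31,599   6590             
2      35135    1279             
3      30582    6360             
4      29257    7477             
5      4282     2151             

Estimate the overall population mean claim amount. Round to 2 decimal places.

5163.29

N = 130855; weights Wₕ = Nₕ/N = (0.2415, 0.2685, 0.2337, 0.2236, 0.0327).
x̄_st = Σ Wₕ·x̄ₕ = 0.2415·6590 + 0.2685·1279 + 0.2337·6360 + 0.2236·7477 + 0.0327·2151 ≈ 5163.2858...
→ 5163.29.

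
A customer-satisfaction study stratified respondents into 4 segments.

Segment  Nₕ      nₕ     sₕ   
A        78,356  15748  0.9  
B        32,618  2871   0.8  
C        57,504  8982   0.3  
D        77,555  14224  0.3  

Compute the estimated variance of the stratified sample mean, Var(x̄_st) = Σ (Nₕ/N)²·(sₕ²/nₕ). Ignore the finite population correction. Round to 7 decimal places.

N = 246033; Wₕ = Nₕ/N.
segment A: (78356/246033)²·0.9²/15748 = 0.0000052170
segment B: (32618/246033)²·0.8²/2871 = 0.0000039181
segment C: (57504/246033)²·0.3²/8982 = 0.0000005474
segment D: (77555/246033)²·0.3²/14224 = 0.0000006287
Sum = 0.0000103111 → 0.0000103.

0.0000103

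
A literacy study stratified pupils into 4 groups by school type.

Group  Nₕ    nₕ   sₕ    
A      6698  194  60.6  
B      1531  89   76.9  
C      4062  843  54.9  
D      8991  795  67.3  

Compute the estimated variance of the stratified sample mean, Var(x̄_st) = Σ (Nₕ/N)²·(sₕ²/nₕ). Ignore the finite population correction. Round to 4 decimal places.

N = 21282; Wₕ = Nₕ/N.
group A: (6698/21282)²·60.6²/194 = 1.8750330
group B: (1531/21282)²·76.9²/89 = 0.3438652
group C: (4062/21282)²·54.9²/843 = 0.1302483
group D: (8991/21282)²·67.3²/795 = 1.0168435
Sum = 3.3659900 → 3.3660.

3.3660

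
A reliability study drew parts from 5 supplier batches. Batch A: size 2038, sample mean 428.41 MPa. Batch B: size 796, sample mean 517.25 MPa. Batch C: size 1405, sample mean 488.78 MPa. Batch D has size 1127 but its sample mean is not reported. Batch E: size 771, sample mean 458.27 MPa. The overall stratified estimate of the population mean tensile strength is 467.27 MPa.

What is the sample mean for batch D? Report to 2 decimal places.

481.58

Σ Nₕx̄ₕ = N·μ, so 1127·x̄_D = 6137·467.27 − (2038·428.41 + 796·517.25 + 1405·488.78 + 771·458.27).
= 2867635.99 − 2324892.65 = 542743.34.
x̄_D = 542743.34 / 1127 = 481.5824... → 481.58.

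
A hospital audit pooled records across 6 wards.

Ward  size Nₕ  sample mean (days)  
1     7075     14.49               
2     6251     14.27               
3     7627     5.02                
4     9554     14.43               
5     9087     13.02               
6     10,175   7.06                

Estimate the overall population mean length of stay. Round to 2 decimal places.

N = 7075 + 6251 + 7627 + 9554 + 9087 + 10175 = 49769.
Weight each subgroup mean by Nₕ/N and sum.
Σ Nₕx̄ₕ = 7075·14.49 + 6251·14.27 + 7627·5.02 + 9554·14.43 + 9087·13.02 + 10175·7.06 = 102516.75 + 89201.77 + 38287.54 + 137864.22 + 118312.74 + 71835.5 = 558018.52.
Divide by N: 558018.52 / 49769 = 11.2122... → 11.21.

11.21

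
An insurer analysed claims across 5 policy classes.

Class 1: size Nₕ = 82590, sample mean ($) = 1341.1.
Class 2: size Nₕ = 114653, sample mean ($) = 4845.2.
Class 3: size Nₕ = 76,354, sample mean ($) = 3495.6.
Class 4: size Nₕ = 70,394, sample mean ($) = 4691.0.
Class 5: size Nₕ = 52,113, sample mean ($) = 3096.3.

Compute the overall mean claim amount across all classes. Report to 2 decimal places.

N = 82590 + 114653 + 76354 + 70394 + 52113 = 396104.
Overall mean = Σ (Nₕ/N)·x̄ₕ — weight by population share, not a simple average.
Σ Nₕx̄ₕ = 82590·1341.1 + 114653·4845.2 + 76354·3495.6 + 70394·4691.0 + 52113·3096.3 = 110761449 + 555516715.6 + 266903042.4 + 330218254 + 161357481.9 = 1424756942.9.
Divide by N: 1424756942.9 / 396104 = 3596.9264... → 3596.93.

3596.93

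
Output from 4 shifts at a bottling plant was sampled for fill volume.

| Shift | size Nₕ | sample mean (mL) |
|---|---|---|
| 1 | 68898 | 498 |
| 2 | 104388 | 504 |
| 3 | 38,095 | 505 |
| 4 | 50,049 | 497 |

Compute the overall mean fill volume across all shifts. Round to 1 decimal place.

501.2

N = 68898 + 104388 + 38095 + 50049 = 261430.
Overall mean = Σ (Nₕ/N)·x̄ₕ — weight by population share, not a simple average.
Σ Nₕx̄ₕ = 68898·498 + 104388·504 + 38095·505 + 50049·497 = 34311204 + 52611552 + 19237975 + 24874353 = 131035084.
Divide by N: 131035084 / 261430 = 501.224... → 501.2.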